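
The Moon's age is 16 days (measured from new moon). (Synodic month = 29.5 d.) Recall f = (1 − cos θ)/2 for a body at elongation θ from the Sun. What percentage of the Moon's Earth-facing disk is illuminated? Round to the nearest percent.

98%

The Moon has covered 16/29.5 of its cycle, so θ ≈ 360° × 16/29.5 = 195.3°.
Illuminated fraction = (1 − cos 195.3°)/2 = (1 − (-0.965))/2 ≈ 0.982, so 98%.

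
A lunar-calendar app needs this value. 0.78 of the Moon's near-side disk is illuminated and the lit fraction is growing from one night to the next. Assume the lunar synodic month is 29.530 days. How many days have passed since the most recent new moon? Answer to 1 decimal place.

Invert f = (1 − cos θ)/2 to get cos θ = 1 − 2(0.78) = -0.560, hence θ₀ = arccos -0.560 = 124.1°.
Waxing ⇒ before full, so θ = 124.1°.
That fraction of the synodic month is 124.1/360 × 29.530 d ≈ 10.18 d.

10.2 days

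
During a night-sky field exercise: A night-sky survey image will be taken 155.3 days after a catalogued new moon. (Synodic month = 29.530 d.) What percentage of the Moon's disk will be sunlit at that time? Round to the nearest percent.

155.3 d spans 5 complete synodic months (5 × 29.530 = 147.65 d) plus 7.65 d.
The Moon has covered 7.65/29.530 of its cycle, so θ ≈ 360° × 7.65/29.530 = 93.3°.
cos 93.3° = (-0.057), so f = (1 − (-0.057))/2 = 0.528, so 53%.

53%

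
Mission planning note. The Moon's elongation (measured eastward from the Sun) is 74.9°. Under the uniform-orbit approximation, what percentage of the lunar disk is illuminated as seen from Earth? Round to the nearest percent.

f = (1 − cos 74.9°)/2 = (1 − 0.261)/2 ≈ 0.370, i.e. 37%.

37%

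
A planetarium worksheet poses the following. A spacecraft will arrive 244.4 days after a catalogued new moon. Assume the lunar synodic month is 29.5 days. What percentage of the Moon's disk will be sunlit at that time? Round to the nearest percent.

244.4/29.5 = 8.285 lunations, so 8 complete cycles and 8.40 d into the next.
The Moon has covered 8.40/29.5 of its cycle, so θ ≈ 360° × 8.40/29.5 = 102.5°.
With cos θ = (-0.217), the lit fraction is (1 − (-0.217))/2 ≈ 0.608, so 61%.

61%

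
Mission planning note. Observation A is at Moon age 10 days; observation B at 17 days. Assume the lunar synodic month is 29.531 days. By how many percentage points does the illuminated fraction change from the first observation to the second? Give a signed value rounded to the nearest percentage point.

θ₁ = 360° × 10/29.531 = 121.9°, f₁ = (1 − cos θ₁)/2 = 0.764.
θ₂ = 360° × 17/29.531 = 207.2°, f₂ = (1 − cos θ₂)/2 = 0.945.
Change = f₂ − f₁ = +0.180 → +18 percentage points.

+18 pp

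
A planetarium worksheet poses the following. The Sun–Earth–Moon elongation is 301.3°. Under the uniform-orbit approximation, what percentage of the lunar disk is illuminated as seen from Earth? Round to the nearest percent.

24%

f = (1 − cos 301.3°)/2 = (1 − 0.520)/2 ≈ 0.240, i.e. 24%.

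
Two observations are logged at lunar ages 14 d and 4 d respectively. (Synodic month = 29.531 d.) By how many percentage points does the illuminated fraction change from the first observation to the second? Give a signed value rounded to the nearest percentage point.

θ₁ = 360° × 14/29.531 = 170.7°, f₁ = (1 − cos θ₁)/2 = 0.993.
θ₂ = 360° × 4/29.531 = 48.8°, f₂ = (1 − cos θ₂)/2 = 0.170.
Change = f₂ − f₁ = -0.823 → -82 percentage points.

-82 percentage points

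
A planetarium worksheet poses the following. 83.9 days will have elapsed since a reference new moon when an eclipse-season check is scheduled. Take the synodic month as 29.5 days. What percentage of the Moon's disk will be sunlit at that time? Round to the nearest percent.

Reduce mod P: 83.9 − 2×29.5 = 24.90 d into the current lunation.
Phase angle: θ = 360°·(24.90 d)/(29.5 d) = 303.9°.
Illuminated fraction = (1 − cos 303.9°)/2 = (1 − 0.557)/2 ≈ 0.221, so 22%.

22%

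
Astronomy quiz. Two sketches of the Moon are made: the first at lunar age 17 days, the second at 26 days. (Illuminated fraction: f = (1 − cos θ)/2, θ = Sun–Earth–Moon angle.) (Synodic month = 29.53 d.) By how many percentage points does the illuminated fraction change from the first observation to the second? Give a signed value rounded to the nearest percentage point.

-81 pp

θ₁ = 360° × 17/29.53 = 207.2°, f₁ = (1 − cos θ₁)/2 = 0.945.
θ₂ = 360° × 26/29.53 = 317.0°, f₂ = (1 − cos θ₂)/2 = 0.135.
Change = f₂ − f₁ = -0.810 → -81 percentage points.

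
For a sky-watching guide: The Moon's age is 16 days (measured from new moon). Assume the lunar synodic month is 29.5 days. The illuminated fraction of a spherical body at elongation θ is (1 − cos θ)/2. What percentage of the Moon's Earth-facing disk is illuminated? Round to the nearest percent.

The Moon has covered 16/29.5 of its cycle, so θ ≈ 360° × 16/29.5 = 195.3°.
cos 195.3° = (-0.965), so f = (1 − (-0.965))/2 = 0.982, so 98%.

98%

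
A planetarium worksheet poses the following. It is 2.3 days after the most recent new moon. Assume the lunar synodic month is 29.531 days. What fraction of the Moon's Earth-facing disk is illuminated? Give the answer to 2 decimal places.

Phase angle: θ = 360°·(2.3 d)/(29.531 d) = 28.0°.
With cos θ = 0.883, the lit fraction is (1 − 0.883)/2 ≈ 0.059.

0.06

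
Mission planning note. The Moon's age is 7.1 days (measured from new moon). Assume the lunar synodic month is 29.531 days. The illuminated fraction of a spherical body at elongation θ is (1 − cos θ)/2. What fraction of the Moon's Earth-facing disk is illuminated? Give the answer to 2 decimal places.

The Moon has covered 7.1/29.531 of its cycle, so θ ≈ 360° × 7.1/29.531 = 86.6°.
Illuminated fraction = (1 − cos 86.6°)/2 = (1 − 0.060)/2 ≈ 0.470.

0.47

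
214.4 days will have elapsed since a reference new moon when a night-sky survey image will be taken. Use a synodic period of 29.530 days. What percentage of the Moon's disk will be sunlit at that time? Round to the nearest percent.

214.4 d spans 7 complete synodic months (7 × 29.530 = 206.71 d) plus 7.69 d.
The Moon has covered 7.69/29.530 of its cycle, so θ ≈ 360° × 7.69/29.530 = 93.7°.
Illuminated fraction = (1 − cos 93.7°)/2 = (1 − (-0.065))/2 ≈ 0.533, so 53%.

53%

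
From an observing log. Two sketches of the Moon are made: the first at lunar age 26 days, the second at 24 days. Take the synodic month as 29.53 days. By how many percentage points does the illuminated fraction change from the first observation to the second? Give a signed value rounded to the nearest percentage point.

First observation: θ = 360°·26/29.53 = 317.0°, so f = 0.135.
Second observation: θ = 292.6°, f = 0.308.
Δf = 0.308 − 0.135 = +0.173, i.e. +17 pp.

+17 pp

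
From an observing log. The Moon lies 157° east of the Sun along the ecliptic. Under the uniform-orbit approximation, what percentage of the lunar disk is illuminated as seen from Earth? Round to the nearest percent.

96%

cos 157° = (-0.921), so f = (1 − (-0.921))/2 = 0.960, i.e. 96%.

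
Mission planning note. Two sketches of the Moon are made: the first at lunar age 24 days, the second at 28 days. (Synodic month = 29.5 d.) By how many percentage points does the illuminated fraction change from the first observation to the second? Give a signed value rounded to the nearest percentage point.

-28 percentage points

First observation: θ = 360°·24/29.5 = 292.9°, so f = 0.306.
Second observation: θ = 341.7°, f = 0.025.
Δf = 0.025 − 0.306 = -0.280, i.e. -28 pp.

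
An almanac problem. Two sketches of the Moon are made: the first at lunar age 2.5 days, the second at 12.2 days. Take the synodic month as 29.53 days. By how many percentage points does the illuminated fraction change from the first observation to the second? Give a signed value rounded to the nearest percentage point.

θ₁ = 360° × 2.5/29.53 = 30.5°, f₁ = (1 − cos θ₁)/2 = 0.069.
θ₂ = 360° × 12.2/29.53 = 148.7°, f₂ = (1 − cos θ₂)/2 = 0.927.
Change = f₂ − f₁ = +0.858 → +86 percentage points.

+86 pp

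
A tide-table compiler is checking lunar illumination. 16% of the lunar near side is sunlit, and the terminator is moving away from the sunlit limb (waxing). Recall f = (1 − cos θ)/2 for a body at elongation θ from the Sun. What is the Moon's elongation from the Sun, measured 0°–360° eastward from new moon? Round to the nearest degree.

47°

From f = (1 − cos θ)/2: cos θ = 1 − 2×0.16 = 0.680; arccos → 47.2°.
The Moon is waxing (0°–180°), so θ = 47.2° directly.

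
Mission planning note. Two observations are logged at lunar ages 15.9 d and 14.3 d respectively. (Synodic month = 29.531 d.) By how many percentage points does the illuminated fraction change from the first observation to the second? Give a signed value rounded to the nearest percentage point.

+1 percentage points

First observation: θ = 360°·15.9/29.531 = 193.8°, so f = 0.986.
Second observation: θ = 174.3°, f = 0.998.
Δf = 0.998 − 0.986 = +0.012, i.e. +1 pp.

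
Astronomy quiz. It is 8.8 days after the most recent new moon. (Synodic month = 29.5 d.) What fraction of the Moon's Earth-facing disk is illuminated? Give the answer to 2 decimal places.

Phase angle: θ = 360°·(8.8 d)/(29.5 d) = 107.4°.
With cos θ = (-0.299), the lit fraction is (1 − (-0.299))/2 ≈ 0.649.

0.65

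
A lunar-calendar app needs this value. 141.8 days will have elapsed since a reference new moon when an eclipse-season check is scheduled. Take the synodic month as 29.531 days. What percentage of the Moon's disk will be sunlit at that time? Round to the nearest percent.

34%

Reduce mod P: 141.8 − 4×29.531 = 23.68 d into the current lunation.
The Moon has covered 23.68/29.531 of its cycle, so θ ≈ 360° × 23.68/29.531 = 288.6°.
Illuminated fraction = (1 − cos 288.6°)/2 = (1 − 0.319)/2 ≈ 0.340, so 34%.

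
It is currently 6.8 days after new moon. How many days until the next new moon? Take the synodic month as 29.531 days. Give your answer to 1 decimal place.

One full lunation from the last new moon is 29.531 d; remaining = 29.531 − 6.8 = 22.731 d.

22.7 days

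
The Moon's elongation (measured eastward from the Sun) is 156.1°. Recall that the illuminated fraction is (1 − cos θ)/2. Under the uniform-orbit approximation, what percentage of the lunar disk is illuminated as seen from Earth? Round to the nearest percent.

f = (1 − cos 156.1°)/2 = (1 − (-0.914))/2 ≈ 0.957, i.e. 96%.

96%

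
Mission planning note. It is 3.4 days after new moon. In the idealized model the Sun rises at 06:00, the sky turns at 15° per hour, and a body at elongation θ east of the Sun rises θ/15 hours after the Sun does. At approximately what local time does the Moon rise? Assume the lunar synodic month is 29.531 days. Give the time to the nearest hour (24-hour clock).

09:00

Elongation θ = 360° × 3.4/29.531 ≈ 41.4°.
At 15° of sky rotation per hour, 41.4° corresponds to a 2.76 h lag.
06:00 + 2.76 h ≈ 08:46 → 09:00 to the nearest hour.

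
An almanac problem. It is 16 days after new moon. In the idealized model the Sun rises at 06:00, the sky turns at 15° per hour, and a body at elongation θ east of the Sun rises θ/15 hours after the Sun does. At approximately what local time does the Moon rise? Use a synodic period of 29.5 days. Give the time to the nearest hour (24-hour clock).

19:00

Elongation θ = 360° × 16/29.5 ≈ 195.3°.
The Moon trails the Sun by θ/15 = 195.3/15 ≈ 13.02 hours.
06:00 + 13.02 h ≈ 19:01 → 19:00 to the nearest hour.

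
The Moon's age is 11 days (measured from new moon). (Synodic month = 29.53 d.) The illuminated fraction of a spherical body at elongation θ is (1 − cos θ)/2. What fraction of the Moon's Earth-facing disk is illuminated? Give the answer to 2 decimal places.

Elongation θ = 360° × 11/29.53 ≈ 134.1°.
With cos θ = (-0.696), the lit fraction is (1 − (-0.696))/2 ≈ 0.848.

0.85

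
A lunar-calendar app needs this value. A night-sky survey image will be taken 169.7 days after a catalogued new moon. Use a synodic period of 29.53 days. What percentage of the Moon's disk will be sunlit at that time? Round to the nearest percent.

169.7/29.53 = 5.747 lunations, so 5 complete cycles and 22.05 d into the next.
Phase angle: θ = 360°·(22.05 d)/(29.53 d) = 268.8°.
With cos θ = (-0.021), the lit fraction is (1 − (-0.021))/2 ≈ 0.510, so 51%.

51%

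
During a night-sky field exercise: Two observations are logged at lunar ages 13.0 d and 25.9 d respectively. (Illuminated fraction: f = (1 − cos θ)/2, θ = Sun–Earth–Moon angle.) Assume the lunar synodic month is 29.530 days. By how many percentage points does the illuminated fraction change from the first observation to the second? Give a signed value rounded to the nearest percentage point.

θ₁ = 360° × 13.0/29.530 = 158.5°, f₁ = (1 − cos θ₁)/2 = 0.965.
θ₂ = 360° × 25.9/29.530 = 315.7°, f₂ = (1 − cos θ₂)/2 = 0.142.
Change = f₂ − f₁ = -0.823 → -82 percentage points.

-82 pp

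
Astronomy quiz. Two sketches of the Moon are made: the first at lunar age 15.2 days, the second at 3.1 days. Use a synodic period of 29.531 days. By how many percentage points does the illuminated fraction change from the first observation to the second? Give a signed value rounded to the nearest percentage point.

-89 pp

θ₁ = 360° × 15.2/29.531 = 185.3°, f₁ = (1 − cos θ₁)/2 = 0.998.
θ₂ = 360° × 3.1/29.531 = 37.8°, f₂ = (1 − cos θ₂)/2 = 0.105.
Change = f₂ − f₁ = -0.893 → -89 percentage points.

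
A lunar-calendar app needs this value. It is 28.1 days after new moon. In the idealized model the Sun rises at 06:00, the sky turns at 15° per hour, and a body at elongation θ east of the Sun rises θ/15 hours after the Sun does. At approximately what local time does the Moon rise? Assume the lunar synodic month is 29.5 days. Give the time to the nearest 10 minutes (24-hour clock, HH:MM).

04:50

Phase angle: θ = 360°·(28.1 d)/(29.5 d) = 342.9°.
The Moon trails the Sun by θ/15 = 342.9/15 ≈ 22.86 hours.
06:00 + 22.861 h ≈ 04:52 → 04:50 to the nearest ten minutes.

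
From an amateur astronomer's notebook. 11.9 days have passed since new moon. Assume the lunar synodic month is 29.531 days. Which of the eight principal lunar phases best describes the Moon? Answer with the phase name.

θ ≈ 360° × 11.9/29.531 = 145°, which falls in the waxing gibbous sector.

waxing gibbous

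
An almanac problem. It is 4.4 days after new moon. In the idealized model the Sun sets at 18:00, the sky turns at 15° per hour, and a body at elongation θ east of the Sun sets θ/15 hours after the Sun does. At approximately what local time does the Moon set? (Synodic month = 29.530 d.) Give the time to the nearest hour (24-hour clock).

22:00

Elongation θ = 360° × 4.4/29.530 ≈ 53.6°.
The Moon trails the Sun by θ/15 = 53.6/15 ≈ 3.58 hours.
18:00 + 3.58 h ≈ 21:35 → 22:00 to the nearest hour.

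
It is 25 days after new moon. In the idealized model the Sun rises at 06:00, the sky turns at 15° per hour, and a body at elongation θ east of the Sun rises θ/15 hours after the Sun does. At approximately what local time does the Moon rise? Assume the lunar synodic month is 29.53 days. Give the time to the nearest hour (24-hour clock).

Elongation θ = 360° × 25/29.53 ≈ 304.8°.
Delay after the Sun = 304.8° / (15°/h) ≈ 20.32 h.
06:00 + 20.32 h ≈ 02:19 → 02:00 to the nearest hour.

02:00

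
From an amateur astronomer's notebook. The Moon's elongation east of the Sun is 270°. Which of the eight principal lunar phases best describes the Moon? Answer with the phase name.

The last quarter sector spans roughly 248°–292°; 270° falls inside it.

last quarter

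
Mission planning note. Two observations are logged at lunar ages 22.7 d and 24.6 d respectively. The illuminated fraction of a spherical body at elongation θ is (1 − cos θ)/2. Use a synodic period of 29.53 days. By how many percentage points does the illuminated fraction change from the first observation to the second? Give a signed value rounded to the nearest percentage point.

θ₁ = 360° × 22.7/29.53 = 276.7°, f₁ = (1 − cos θ₁)/2 = 0.441.
θ₂ = 360° × 24.6/29.53 = 299.9°, f₂ = (1 − cos θ₂)/2 = 0.251.
Change = f₂ − f₁ = -0.191 → -19 percentage points.

-19 pp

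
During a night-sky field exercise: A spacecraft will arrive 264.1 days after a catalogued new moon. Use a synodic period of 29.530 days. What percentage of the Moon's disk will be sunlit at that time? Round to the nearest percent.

Reduce mod P: 264.1 − 8×29.530 = 27.86 d into the current lunation.
Phase angle: θ = 360°·(27.86 d)/(29.530 d) = 339.6°.
Illuminated fraction = (1 − cos 339.6°)/2 = (1 − 0.938)/2 ≈ 0.031, so 3%.

3%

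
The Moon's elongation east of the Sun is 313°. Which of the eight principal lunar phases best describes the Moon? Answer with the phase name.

waning crescent

313° lies in the waning crescent sector of the 8-phase cycle.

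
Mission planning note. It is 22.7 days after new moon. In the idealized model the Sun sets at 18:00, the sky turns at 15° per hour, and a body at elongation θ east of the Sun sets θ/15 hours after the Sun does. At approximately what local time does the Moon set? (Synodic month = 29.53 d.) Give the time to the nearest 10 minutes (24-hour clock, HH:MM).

Elongation θ = 360° × 22.7/29.53 ≈ 276.7°.
At 15° of sky rotation per hour, 276.7° corresponds to a 18.45 h lag.
18:00 + 18.449 h ≈ 12:27 → 12:30 to the nearest ten minutes.

12:30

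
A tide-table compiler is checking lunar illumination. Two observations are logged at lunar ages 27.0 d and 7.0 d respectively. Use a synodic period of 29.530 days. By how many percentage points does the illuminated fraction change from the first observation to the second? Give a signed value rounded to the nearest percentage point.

+39 percentage points

θ₁ = 360° × 27.0/29.530 = 329.2°, f₁ = (1 − cos θ₁)/2 = 0.071.
θ₂ = 360° × 7.0/29.530 = 85.3°, f₂ = (1 − cos θ₂)/2 = 0.459.
Change = f₂ − f₁ = +0.389 → +39 percentage points.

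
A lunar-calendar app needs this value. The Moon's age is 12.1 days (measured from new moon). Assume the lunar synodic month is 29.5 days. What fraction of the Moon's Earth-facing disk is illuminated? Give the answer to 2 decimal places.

Elongation θ = 360° × 12.1/29.5 ≈ 147.7°.
cos 147.7° = (-0.845), so f = (1 − (-0.845))/2 = 0.922.

0.92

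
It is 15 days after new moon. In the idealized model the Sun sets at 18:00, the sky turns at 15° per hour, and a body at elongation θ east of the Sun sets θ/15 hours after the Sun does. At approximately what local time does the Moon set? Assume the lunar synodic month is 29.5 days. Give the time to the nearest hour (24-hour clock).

Phase angle: θ = 360°·(15 d)/(29.5 d) = 183.1°.
At 15° of sky rotation per hour, 183.1° corresponds to a 12.20 h lag.
18:00 + 12.20 h ≈ 06:12 → 06:00 to the nearest hour.

06:00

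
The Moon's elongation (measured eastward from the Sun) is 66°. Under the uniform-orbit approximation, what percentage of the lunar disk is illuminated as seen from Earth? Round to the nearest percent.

f = (1 − cos 66°)/2 = (1 − 0.407)/2 ≈ 0.297, i.e. 30%.

30%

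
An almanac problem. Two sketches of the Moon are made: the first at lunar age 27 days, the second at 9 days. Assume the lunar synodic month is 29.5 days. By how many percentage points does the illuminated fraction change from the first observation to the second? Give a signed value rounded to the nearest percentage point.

θ₁ = 360° × 27/29.5 = 329.5°, f₁ = (1 − cos θ₁)/2 = 0.069.
θ₂ = 360° × 9/29.5 = 109.8°, f₂ = (1 − cos θ₂)/2 = 0.670.
Change = f₂ − f₁ = +0.600 → +60 percentage points.

+60 pp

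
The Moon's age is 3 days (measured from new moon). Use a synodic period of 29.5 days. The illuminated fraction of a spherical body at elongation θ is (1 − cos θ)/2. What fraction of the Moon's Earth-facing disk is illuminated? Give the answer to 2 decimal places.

The Moon has covered 3/29.5 of its cycle, so θ ≈ 360° × 3/29.5 = 36.6°.
cos 36.6° = 0.803, so f = (1 − 0.803)/2 = 0.099.

0.10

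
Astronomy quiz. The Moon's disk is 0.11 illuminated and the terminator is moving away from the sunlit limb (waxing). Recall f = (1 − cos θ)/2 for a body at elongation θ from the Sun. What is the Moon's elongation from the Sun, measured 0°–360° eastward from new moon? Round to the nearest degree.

Invert f = (1 − cos θ)/2 to get cos θ = 1 − 2(0.11) = 0.780, hence θ₀ = arccos 0.780 = 38.7°.
The Moon is waxing (0°–180°), so θ = 38.7° directly.

39°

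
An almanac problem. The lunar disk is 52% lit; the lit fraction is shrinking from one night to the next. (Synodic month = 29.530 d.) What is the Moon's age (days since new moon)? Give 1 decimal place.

22.0 days

Invert f = (1 − cos θ)/2 to get cos θ = 1 − 2(0.52) = -0.040, hence θ₀ = arccos -0.040 = 92.3°.
A waning Moon lies in 180°–360°, so θ = 360° − 92.3° = 267.7°.
That fraction of the synodic month is 267.7/360 × 29.530 d ≈ 21.96 d.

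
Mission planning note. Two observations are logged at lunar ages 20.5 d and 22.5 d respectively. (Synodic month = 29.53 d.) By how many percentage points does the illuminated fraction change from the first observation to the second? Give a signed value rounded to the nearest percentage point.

θ₁ = 360° × 20.5/29.53 = 249.9°, f₁ = (1 − cos θ₁)/2 = 0.672.
θ₂ = 360° × 22.5/29.53 = 274.3°, f₂ = (1 − cos θ₂)/2 = 0.463.
Change = f₂ − f₁ = -0.209 → -21 percentage points.

-21 pp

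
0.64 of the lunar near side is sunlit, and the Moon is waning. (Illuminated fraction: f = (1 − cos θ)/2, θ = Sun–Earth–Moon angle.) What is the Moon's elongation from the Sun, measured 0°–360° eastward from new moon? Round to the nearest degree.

254°

From f = (1 − cos θ)/2: cos θ = 1 − 2×0.64 = -0.280; arccos → 106.3°.
A waning Moon lies in 180°–360°, so θ = 360° − 106.3° = 253.7°.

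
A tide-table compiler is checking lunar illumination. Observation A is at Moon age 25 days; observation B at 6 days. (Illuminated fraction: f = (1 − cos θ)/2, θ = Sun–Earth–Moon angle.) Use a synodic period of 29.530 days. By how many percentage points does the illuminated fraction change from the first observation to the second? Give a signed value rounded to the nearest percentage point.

+14 pp

θ₁ = 360° × 25/29.530 = 304.8°, f₁ = (1 − cos θ₁)/2 = 0.215.
θ₂ = 360° × 6/29.530 = 73.1°, f₂ = (1 − cos θ₂)/2 = 0.355.
Change = f₂ − f₁ = +0.140 → +14 percentage points.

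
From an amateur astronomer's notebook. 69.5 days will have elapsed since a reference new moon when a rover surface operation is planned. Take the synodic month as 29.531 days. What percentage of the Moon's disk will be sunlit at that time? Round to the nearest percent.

Reduce mod P: 69.5 − 2×29.531 = 10.44 d into the current lunation.
Elongation θ = 360° × 10.44/29.531 ≈ 127.2°.
cos 127.2° = (-0.605), so f = (1 − (-0.605))/2 = 0.803, so 80%.

80%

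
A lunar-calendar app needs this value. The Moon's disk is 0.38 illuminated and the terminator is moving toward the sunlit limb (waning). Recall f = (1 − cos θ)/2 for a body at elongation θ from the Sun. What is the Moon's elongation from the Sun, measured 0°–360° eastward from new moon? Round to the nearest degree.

284°

Invert f = (1 − cos θ)/2 to get cos θ = 1 − 2(0.38) = 0.240, hence θ₀ = arccos 0.240 = 76.1°.
Since the Moon is past full (waning), take the reflex angle: θ = 360° − 76.1° = 283.9°.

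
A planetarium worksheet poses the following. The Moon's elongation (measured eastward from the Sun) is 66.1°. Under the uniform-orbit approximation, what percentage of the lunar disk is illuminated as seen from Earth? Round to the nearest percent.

30%

Half-versine of 66.1°: (1 − 0.405)/2 = 0.297, i.e. 30%.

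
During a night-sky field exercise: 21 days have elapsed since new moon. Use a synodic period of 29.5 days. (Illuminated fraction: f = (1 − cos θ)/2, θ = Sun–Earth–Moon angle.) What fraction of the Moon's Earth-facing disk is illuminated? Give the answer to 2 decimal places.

0.62

The Moon has covered 21/29.5 of its cycle, so θ ≈ 360° × 21/29.5 = 256.3°.
cos 256.3° = (-0.237), so f = (1 − (-0.237))/2 = 0.619.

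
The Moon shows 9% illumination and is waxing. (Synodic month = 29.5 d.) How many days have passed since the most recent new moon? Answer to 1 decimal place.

Invert f = (1 − cos θ)/2 to get cos θ = 1 − 2(0.09) = 0.820, hence θ₀ = arccos 0.820 = 34.9°.
Before full moon the principal value applies: θ = 34.9°.
That fraction of the synodic month is 34.9/360 × 29.5 d ≈ 2.86 d.

2.9 days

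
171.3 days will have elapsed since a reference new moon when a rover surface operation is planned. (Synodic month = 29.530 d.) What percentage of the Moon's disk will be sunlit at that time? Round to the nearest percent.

34%

171.3 d spans 5 complete synodic months (5 × 29.530 = 147.65 d) plus 23.65 d.
Phase angle: θ = 360°·(23.65 d)/(29.530 d) = 288.3°.
With cos θ = 0.314, the lit fraction is (1 − 0.314)/2 ≈ 0.343, so 34%.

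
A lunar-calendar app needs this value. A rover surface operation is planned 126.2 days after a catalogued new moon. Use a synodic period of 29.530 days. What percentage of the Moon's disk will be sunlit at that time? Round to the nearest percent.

57%

126.2 d spans 4 complete synodic months (4 × 29.530 = 118.12 d) plus 8.08 d.
Elongation θ = 360° × 8.08/29.530 ≈ 98.5°.
cos 98.5° = (-0.148), so f = (1 − (-0.148))/2 = 0.574, so 57%.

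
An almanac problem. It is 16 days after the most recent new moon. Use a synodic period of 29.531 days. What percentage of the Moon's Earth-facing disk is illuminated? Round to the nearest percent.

98%

Phase angle: θ = 360°·(16 d)/(29.531 d) = 195.0°.
Illuminated fraction = (1 − cos 195.0°)/2 = (1 − (-0.966))/2 ≈ 0.983, so 98%.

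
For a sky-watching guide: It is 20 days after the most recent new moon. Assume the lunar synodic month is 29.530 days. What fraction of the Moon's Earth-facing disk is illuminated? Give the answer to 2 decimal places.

0.72

Elongation θ = 360° × 20/29.530 ≈ 243.8°.
Illuminated fraction = (1 − cos 243.8°)/2 = (1 − (-0.441))/2 ≈ 0.721.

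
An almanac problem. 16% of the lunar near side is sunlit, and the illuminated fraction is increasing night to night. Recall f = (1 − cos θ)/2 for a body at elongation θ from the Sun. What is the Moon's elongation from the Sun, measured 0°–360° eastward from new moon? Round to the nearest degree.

From f = (1 − cos θ)/2: cos θ = 1 − 2×0.16 = 0.680; arccos → 47.2°.
Before full moon the principal value applies: θ = 47.2°.

47°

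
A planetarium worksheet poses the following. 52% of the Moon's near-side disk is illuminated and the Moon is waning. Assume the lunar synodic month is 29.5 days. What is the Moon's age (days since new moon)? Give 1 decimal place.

cos θ = 1 − 2f = -0.040, giving a principal value of 92.3°.
A waning Moon lies in 180°–360°, so θ = 360° − 92.3° = 267.7°.
That fraction of the synodic month is 267.7/360 × 29.5 d ≈ 21.94 d.

21.9 days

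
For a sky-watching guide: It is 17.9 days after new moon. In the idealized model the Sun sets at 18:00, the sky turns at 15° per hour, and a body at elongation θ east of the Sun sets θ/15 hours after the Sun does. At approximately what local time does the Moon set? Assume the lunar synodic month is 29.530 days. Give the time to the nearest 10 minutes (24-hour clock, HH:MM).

Elongation θ = 360° × 17.9/29.530 ≈ 218.2°.
At 15° of sky rotation per hour, 218.2° corresponds to a 14.55 h lag.
18:00 + 14.548 h ≈ 08:33 → 08:30 to the nearest ten minutes.

08:30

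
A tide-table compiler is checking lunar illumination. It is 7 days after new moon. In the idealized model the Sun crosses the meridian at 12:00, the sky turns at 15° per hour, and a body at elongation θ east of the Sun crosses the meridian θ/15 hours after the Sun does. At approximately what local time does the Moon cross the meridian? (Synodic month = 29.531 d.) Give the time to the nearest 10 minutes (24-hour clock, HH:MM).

17:40

The Moon has covered 7/29.531 of its cycle, so θ ≈ 360° × 7/29.531 = 85.3°.
Delay after the Sun = 85.3° / (15°/h) ≈ 5.69 h.
12:00 + 5.689 h ≈ 17:41 → 17:40 to the nearest ten minutes.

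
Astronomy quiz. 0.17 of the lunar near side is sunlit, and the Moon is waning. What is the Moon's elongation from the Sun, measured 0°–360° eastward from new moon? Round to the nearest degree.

Invert f = (1 − cos θ)/2 to get cos θ = 1 − 2(0.17) = 0.660, hence θ₀ = arccos 0.660 = 48.7°.
Waning ⇒ past full, so θ = 360° − 48.7° = 311.3°.

311°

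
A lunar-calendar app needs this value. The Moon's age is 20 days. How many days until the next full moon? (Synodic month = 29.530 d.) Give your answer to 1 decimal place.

24.3 days

Full moon is 0.5 of the way through the cycle: age 0.5 × 29.530 = 14.765 d.
Already past this cycle's full moon; the next is at 14.765 + 29.530 = 44.295 d, so 44.295 − 20 = 24.295 days.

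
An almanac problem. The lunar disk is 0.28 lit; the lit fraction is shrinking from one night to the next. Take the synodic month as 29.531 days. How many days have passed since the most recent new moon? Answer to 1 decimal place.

cos θ = 1 − 2f = 0.440, giving a principal value of 63.9°.
Waning ⇒ past full, so θ = 360° − 63.9° = 296.1°.
Age = 29.531 × 296.1°/360° ≈ 24.29 days.

24.3 days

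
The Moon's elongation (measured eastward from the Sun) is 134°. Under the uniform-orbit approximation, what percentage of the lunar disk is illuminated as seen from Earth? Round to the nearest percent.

f = (1 − cos 134°)/2 = (1 − (-0.695))/2 ≈ 0.847, i.e. 85%.

85%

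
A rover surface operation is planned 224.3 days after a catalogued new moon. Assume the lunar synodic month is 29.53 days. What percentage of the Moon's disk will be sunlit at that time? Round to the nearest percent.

91%

Reduce mod P: 224.3 − 7×29.53 = 17.59 d into the current lunation.
Elongation θ = 360° × 17.59/29.53 ≈ 214.4°.
With cos θ = (-0.825), the lit fraction is (1 − (-0.825))/2 ≈ 0.912, so 91%.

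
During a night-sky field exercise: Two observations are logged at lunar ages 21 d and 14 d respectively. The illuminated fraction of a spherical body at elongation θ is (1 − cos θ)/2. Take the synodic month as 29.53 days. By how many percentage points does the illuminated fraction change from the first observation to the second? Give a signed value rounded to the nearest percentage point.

First observation: θ = 360°·21/29.53 = 256.0°, so f = 0.621.
Second observation: θ = 170.7°, f = 0.993.
Δf = 0.993 − 0.621 = +0.373, i.e. +37 pp.

+37 percentage points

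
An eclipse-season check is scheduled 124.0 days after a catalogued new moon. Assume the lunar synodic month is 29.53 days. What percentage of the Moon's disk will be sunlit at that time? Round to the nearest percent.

34%

124.0 d spans 4 complete synodic months (4 × 29.53 = 118.12 d) plus 5.88 d.
Elongation θ = 360° × 5.88/29.53 ≈ 71.7°.
Illuminated fraction = (1 − cos 71.7°)/2 = (1 − 0.314)/2 ≈ 0.343, so 34%.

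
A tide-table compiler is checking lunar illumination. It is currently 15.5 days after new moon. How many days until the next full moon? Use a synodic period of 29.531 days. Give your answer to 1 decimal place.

Full moon is 0.5 of the way through the cycle: age 0.5 × 29.531 = 14.765 d.
This lunation's full moon (14.765 d) has passed, so add one period: 44.296 − 15.5 = 28.796 days.

28.8 days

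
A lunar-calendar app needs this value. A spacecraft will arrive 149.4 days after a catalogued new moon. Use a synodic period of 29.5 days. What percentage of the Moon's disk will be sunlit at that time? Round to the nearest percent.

149.4/29.5 = 5.064 lunations, so 5 complete cycles and 1.90 d into the next.
Elongation θ = 360° × 1.90/29.5 ≈ 23.2°.
cos 23.2° = 0.919, so f = (1 − 0.919)/2 = 0.040, so 4%.

4%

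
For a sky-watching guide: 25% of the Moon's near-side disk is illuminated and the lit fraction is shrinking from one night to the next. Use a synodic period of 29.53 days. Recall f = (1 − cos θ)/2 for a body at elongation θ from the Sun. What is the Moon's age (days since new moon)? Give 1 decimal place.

Invert f = (1 − cos θ)/2 to get cos θ = 1 − 2(0.25) = 0.500, hence θ₀ = arccos 0.500 = 60.0°.
Waning ⇒ past full, so θ = 360° − 60.0° = 300.0°.
Age = 29.53 × 300.0°/360° ≈ 24.61 days.

24.6 days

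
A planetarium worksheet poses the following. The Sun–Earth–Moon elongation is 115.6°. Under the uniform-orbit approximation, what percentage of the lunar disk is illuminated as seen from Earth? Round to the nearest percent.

Half-versine of 115.6°: (1 − (-0.432))/2 = 0.716, i.e. 72%.

72%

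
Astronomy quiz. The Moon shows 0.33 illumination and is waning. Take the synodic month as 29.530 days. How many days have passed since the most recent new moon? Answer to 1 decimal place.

23.8 days

cos θ = 1 − 2f = 0.340, giving a principal value of 70.1°.
Since the Moon is past full (waning), take the reflex angle: θ = 360° − 70.1° = 289.9°.
That fraction of the synodic month is 289.9/360 × 29.530 d ≈ 23.78 d.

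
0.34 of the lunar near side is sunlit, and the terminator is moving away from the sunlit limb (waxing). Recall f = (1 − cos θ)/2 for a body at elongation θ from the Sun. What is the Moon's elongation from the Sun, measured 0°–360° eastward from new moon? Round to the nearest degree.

From f = (1 − cos θ)/2: cos θ = 1 − 2×0.34 = 0.320; arccos → 71.3°.
The Moon is waxing (0°–180°), so θ = 71.3° directly.

71°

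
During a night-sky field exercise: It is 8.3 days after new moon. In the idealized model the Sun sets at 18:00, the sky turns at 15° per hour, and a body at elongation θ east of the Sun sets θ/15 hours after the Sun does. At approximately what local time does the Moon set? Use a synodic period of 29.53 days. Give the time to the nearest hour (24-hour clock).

01:00

The Moon has covered 8.3/29.53 of its cycle, so θ ≈ 360° × 8.3/29.53 = 101.2°.
At 15° of sky rotation per hour, 101.2° corresponds to a 6.75 h lag.
18:00 + 6.75 h ≈ 00:45 → 01:00 to the nearest hour.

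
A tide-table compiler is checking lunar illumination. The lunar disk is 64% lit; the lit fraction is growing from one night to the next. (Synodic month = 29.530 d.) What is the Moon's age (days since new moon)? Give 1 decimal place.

From f = (1 − cos θ)/2: cos θ = 1 − 2×0.64 = -0.280; arccos → 106.3°.
Waxing ⇒ before full, so θ = 106.3°.
That fraction of the synodic month is 106.3/360 × 29.530 d ≈ 8.72 d.

8.7 days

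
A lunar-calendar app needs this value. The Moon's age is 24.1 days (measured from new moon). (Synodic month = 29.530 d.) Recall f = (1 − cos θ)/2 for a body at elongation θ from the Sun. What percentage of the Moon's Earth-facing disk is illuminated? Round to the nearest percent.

Elongation θ = 360° × 24.1/29.530 ≈ 293.8°.
With cos θ = 0.404, the lit fraction is (1 − 0.404)/2 ≈ 0.298, so 30%.

30%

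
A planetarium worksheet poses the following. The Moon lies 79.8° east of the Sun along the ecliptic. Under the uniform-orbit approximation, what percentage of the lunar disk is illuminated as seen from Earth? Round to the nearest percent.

41%

f = (1 − cos 79.8°)/2 = (1 − 0.177)/2 ≈ 0.411, i.e. 41%.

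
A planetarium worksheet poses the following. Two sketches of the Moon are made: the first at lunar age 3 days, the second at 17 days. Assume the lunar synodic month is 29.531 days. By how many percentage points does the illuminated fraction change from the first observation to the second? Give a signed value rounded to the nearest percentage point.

+85 percentage points

First observation: θ = 360°·3/29.531 = 36.6°, so f = 0.098.
Second observation: θ = 207.2°, f = 0.945.
Δf = 0.945 − 0.098 = +0.846, i.e. +85 pp.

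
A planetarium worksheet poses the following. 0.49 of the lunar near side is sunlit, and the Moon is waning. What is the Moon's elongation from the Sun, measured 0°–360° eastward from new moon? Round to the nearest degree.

271°

cos θ = 1 − 2f = 0.020, giving a principal value of 88.9°.
Waning ⇒ past full, so θ = 360° − 88.9° = 271.1°.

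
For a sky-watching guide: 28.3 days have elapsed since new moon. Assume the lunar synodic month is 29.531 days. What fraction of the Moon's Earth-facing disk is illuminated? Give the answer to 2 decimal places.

0.02

Elongation θ = 360° × 28.3/29.531 ≈ 345.0°.
With cos θ = 0.966, the lit fraction is (1 − 0.966)/2 ≈ 0.017.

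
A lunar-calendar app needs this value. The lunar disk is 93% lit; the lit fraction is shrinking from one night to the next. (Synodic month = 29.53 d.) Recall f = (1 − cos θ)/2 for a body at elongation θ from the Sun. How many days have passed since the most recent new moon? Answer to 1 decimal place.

Invert f = (1 − cos θ)/2 to get cos θ = 1 − 2(0.93) = -0.860, hence θ₀ = arccos -0.860 = 149.3°.
Since the Moon is past full (waning), take the reflex angle: θ = 360° − 149.3° = 210.7°.
At 360°/29.53 d per day, 210.7° corresponds to 17.28 days.

17.3 days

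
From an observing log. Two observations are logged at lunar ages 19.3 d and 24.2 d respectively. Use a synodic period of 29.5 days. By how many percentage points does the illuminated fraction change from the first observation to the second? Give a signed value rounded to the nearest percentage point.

θ₁ = 360° × 19.3/29.5 = 235.5°, f₁ = (1 − cos θ₁)/2 = 0.783.
θ₂ = 360° × 24.2/29.5 = 295.3°, f₂ = (1 − cos θ₂)/2 = 0.286.
Change = f₂ − f₁ = -0.497 → -50 percentage points.

-50 pp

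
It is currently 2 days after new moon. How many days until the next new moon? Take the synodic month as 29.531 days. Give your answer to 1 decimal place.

27.5 days

The next new moon completes the synodic month: 29.531 − 2 = 27.531 days.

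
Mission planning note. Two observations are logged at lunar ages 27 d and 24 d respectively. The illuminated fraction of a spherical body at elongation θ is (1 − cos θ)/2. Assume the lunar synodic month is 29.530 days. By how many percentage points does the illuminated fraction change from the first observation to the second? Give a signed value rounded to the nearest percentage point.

+24 pp

θ₁ = 360° × 27/29.530 = 329.2°, f₁ = (1 − cos θ₁)/2 = 0.071.
θ₂ = 360° × 24/29.530 = 292.6°, f₂ = (1 − cos θ₂)/2 = 0.308.
Change = f₂ − f₁ = +0.237 → +24 percentage points.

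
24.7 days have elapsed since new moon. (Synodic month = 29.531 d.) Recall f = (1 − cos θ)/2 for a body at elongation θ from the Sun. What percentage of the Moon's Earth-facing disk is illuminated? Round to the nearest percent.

The Moon has covered 24.7/29.531 of its cycle, so θ ≈ 360° × 24.7/29.531 = 301.1°.
cos 301.1° = 0.517, so f = (1 − 0.517)/2 = 0.242, so 24%.

24%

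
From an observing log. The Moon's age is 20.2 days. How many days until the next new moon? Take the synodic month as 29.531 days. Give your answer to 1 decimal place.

9.3 days

One full lunation from the last new moon is 29.531 d; remaining = 29.531 − 20.2 = 9.331 d.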